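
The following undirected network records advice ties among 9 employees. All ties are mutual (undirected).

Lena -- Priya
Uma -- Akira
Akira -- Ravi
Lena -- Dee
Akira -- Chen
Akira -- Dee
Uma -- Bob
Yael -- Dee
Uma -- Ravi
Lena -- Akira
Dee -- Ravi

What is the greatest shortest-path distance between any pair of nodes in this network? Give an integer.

Eccentricity of each node (its greatest distance to any other): Akira:2, Bob:4, Chen:3, Dee:3, Lena:3, Priya:4, Ravi:3, Uma:3, Yael:4.
The maximum eccentricity is 4, realized for instance by the pair Yael–Bob via Yael – Dee – Akira – Uma – Bob. So the diameter is 4.

4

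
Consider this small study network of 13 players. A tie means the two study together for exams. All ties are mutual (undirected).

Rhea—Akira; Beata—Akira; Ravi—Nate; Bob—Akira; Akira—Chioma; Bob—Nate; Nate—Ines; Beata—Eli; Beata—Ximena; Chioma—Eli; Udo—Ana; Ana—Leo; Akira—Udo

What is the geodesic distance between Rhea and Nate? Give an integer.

One shortest route is Rhea – Akira – Bob – Nate, which uses 3 edges, and at distance 2 from Rhea we only reach {Beata, Bob, Chioma, Udo}, which does not include Nate. So d(Rhea,Nate) = 3.

3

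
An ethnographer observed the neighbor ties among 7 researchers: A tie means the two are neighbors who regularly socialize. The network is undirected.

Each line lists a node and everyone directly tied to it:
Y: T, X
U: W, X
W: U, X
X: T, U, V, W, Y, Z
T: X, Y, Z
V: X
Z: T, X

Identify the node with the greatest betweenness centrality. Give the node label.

X

Unnormalized betweenness of each node: T:1/2, U:0, V:0, W:0, X:23/2, Y:0, Z:0.
X has the largest value, 23/2, making it the main broker — the node through which the most shortest paths run.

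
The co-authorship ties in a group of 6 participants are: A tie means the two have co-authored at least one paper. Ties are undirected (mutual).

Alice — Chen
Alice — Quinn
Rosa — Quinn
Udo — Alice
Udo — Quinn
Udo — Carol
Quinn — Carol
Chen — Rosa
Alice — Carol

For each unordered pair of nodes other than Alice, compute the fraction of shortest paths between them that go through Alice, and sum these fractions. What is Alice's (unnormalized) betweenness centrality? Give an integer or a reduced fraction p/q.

Pairs whose geodesics pass through Alice — Udo–Chen: 1; Carol–Chen: 1; Quinn–Chen: 1/2.
All other pairs contribute 0.
Summing the contributions gives betweenness(Alice) = 5/2.

5/2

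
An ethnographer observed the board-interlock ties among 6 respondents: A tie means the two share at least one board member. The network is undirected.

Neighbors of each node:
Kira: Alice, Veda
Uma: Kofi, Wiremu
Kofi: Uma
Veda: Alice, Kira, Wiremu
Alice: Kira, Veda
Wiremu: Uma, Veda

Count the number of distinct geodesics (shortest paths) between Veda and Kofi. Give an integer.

1

The shortest distance is 3, and the only length-3 path is Veda–Wiremu–Uma–Kofi. So there is exactly 1 shortest path.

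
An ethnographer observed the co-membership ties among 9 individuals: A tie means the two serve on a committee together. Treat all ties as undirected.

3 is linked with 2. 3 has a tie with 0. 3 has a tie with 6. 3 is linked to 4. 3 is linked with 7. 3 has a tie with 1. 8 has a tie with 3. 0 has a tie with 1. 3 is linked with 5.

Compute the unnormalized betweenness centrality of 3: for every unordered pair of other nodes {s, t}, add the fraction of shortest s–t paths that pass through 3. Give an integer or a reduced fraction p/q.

27

Pairs whose geodesics pass through 3 — 5–8: 1; 5–0: 1; 5–1: 1; 5–6: 1; 5–7: 1; 5–4: 1; 5–2: 1; 8–0: 1; 8–1: 1; 8–6: 1; 8–7: 1; 8–4: 1; 8–2: 1; 0–6: 1 … (+13 more pairs).
All other pairs contribute 0.
Summing the contributions gives betweenness(3) = 27.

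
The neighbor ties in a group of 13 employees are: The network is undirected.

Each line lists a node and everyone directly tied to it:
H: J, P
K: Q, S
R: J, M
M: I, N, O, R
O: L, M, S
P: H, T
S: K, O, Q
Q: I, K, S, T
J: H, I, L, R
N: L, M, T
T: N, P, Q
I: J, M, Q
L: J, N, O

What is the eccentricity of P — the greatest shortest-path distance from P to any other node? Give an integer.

4

Distances from P: H:1, I:3, J:2, K:3, L:3, M:3, N:2, O:4, Q:2, R:3, S:3, T:1.
The largest is 4 (to O), so the eccentricity of P is 4.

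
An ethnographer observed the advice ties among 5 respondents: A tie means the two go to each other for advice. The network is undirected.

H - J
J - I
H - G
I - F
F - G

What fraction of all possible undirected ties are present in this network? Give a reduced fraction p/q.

1/2

There are 5 edges and 5 nodes, so the maximum possible is C(5,2) = 10.
Density = 5/10 = 1/2.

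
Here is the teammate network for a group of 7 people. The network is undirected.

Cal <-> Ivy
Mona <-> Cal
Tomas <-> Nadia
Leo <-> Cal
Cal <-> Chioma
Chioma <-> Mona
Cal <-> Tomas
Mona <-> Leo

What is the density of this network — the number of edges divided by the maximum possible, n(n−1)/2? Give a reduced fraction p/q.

There are 8 edges and 7 nodes, so the maximum possible is C(7,2) = 21.
Density = 8/21.

8/21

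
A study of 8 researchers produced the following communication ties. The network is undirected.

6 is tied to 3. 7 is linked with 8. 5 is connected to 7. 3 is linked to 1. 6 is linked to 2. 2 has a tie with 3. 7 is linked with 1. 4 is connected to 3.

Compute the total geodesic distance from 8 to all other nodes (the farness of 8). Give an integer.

Distances from 8: 1:2, 2:4, 3:3, 4:4, 5:2, 6:4, 7:1.
Sum = 2 + 4 + 3 + 4 + 2 + 4 + 1 = 20.

20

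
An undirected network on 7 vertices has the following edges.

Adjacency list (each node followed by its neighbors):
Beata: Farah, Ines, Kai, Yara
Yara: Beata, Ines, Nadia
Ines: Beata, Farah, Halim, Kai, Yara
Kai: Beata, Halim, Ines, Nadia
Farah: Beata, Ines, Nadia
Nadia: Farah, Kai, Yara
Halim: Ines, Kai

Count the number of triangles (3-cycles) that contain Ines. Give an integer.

4

Ines's neighbors: Beata, Farah, Halim, Kai, and Yara.
Neighbor pairs that are themselves tied: Ines–Beata–Farah; Ines–Beata–Kai; Ines–Beata–Yara; Ines–Halim–Kai. Each forms one triangle with Ines, for 4 in total.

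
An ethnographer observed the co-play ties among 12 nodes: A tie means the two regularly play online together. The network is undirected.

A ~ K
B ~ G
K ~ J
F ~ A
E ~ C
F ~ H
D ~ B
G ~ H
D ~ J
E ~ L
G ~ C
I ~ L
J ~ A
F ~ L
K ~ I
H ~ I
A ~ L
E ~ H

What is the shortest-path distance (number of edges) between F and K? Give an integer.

One shortest route is F – A – K, which uses 2 edges, and F and K are not directly tied, so nothing shorter exists. So d(F,K) = 2.

2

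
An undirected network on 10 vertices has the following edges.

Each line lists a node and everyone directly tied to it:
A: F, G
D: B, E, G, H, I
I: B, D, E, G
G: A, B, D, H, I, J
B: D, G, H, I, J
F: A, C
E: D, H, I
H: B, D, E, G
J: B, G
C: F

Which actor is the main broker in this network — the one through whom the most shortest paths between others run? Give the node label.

Unnormalized betweenness of each node: A:14, B:9/4, C:0, D:9/4, E:1/4, F:8, G:81/4, H:2, I:2, J:0.
G has the largest value, 81/4, making it the main broker — the node through which the most shortest paths run.

G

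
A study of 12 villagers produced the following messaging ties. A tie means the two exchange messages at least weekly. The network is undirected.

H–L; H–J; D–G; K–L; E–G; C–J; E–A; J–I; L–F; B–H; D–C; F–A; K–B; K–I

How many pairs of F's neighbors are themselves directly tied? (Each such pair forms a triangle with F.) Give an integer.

F's neighbors are A and L, but none of them are tied to each other, so no triangle contains F.

0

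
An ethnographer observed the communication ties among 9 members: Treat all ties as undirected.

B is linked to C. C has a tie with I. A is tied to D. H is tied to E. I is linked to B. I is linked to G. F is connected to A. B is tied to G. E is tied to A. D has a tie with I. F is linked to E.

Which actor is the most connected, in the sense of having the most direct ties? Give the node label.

I

Degrees — A:3, B:3, C:2, D:2, E:3, F:2, G:2, H:1, I:4.
The maximum is 4, attained only by I.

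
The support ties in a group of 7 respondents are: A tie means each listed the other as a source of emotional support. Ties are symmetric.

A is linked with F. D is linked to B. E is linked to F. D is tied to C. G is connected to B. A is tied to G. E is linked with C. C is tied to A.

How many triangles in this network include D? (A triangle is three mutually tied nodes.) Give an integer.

D's neighbors are B and C, but none of them are tied to each other, so no triangle contains D.

0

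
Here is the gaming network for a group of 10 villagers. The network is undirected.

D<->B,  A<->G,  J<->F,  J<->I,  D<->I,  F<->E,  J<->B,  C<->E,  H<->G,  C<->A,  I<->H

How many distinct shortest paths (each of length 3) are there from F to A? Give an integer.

The shortest distance is 3, and the only length-3 path is F–E–C–A. So there is exactly 1 shortest path.

1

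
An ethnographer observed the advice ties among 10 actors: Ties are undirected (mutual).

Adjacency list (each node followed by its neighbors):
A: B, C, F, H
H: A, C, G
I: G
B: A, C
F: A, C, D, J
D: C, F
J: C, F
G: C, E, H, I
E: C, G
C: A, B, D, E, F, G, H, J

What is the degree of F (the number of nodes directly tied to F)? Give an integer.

4

F is directly tied to A, C, D, and J. That is 4 neighbors, so the degree of F is 4.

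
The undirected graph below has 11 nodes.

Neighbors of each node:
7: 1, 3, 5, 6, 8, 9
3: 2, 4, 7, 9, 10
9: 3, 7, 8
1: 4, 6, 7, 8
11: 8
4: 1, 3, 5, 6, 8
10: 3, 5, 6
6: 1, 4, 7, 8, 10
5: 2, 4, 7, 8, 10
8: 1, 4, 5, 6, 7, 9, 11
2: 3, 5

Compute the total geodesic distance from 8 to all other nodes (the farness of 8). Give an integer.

Distances from 8: 1:1, 2:2, 3:2, 4:1, 5:1, 6:1, 7:1, 9:1, 10:2, 11:1.
Sum = 1 + 2 + 2 + 1 + 1 + 1 + 1 + 1 + 2 + 1 = 13.

13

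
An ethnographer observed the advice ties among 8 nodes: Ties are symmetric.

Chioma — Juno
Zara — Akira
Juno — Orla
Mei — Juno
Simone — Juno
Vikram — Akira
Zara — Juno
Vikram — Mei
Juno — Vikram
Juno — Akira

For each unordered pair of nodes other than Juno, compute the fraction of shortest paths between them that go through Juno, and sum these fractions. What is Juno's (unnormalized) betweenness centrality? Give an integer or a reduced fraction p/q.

Pairs whose geodesics pass through Juno — Vikram–Chioma: 1; Vikram–Simone: 1; Vikram–Zara: 1/2; Vikram–Orla: 1; Chioma–Simone: 1; Chioma–Mei: 1; Chioma–Akira: 1; Chioma–Zara: 1; Chioma–Orla: 1; Simone–Mei: 1; Simone–Akira: 1; Simone–Zara: 1; Simone–Orla: 1; Mei–Akira: 1/2 … (+4 more pairs).
All other pairs contribute 0.
Summing the contributions gives betweenness(Juno) = 17.

17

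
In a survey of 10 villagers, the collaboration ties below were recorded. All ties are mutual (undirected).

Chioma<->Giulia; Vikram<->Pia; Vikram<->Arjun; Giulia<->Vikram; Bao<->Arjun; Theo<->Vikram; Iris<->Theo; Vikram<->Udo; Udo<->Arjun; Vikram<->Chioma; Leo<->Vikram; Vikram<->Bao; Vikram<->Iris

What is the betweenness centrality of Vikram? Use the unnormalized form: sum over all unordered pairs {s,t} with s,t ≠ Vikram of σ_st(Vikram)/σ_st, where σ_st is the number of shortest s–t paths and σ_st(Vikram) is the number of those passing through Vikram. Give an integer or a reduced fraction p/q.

Pairs whose geodesics pass through Vikram — Arjun–Leo: 1; Arjun–Iris: 1; Arjun–Giulia: 1; Arjun–Theo: 1; Arjun–Pia: 1; Arjun–Chioma: 1; Leo–Iris: 1; Leo–Bao: 1; Leo–Udo: 1; Leo–Giulia: 1; Leo–Theo: 1; Leo–Pia: 1; Leo–Chioma: 1; Iris–Bao: 1 … (+18 more pairs).
All other pairs contribute 0.
Summing the contributions gives betweenness(Vikram) = 63/2.

63/2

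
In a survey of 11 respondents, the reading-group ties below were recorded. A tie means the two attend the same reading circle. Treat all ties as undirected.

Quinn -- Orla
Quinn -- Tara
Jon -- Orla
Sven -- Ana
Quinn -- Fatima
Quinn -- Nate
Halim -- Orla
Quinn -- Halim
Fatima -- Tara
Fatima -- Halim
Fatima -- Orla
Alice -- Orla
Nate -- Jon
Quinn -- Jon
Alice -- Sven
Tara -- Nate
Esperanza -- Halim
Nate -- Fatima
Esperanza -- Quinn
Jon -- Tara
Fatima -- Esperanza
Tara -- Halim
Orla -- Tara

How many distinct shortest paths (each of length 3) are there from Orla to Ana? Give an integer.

The shortest distance is 3, and the only length-3 path is Orla–Alice–Sven–Ana. So there is exactly 1 shortest path.

1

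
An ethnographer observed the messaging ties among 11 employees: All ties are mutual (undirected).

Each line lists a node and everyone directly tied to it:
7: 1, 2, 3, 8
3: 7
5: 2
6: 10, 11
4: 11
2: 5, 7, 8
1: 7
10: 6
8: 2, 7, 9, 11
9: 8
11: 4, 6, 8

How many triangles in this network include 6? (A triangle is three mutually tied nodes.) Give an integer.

0

6's neighbors are 10 and 11, but none of them are tied to each other, so no triangle contains 6.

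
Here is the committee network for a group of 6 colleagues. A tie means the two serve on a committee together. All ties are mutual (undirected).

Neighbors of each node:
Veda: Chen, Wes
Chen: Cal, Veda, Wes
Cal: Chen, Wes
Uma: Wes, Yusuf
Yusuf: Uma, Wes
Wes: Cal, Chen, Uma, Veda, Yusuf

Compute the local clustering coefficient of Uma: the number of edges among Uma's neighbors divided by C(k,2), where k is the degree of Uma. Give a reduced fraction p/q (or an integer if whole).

Uma's neighbors: Wes and Yusuf (k = 2).
Possible neighbor pairs: C(2,2) = 1. Edges among them: Wes–Yusuf → e = 1.
Clustering(Uma) = 1/1.

1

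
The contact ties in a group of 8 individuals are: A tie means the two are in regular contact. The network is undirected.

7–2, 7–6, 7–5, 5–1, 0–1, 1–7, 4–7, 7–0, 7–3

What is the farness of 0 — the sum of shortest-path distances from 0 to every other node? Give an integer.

12

Distances from 0: 1:1, 2:2, 3:2, 4:2, 5:2, 6:2, 7:1.
Sum = 1 + 2 + 2 + 2 + 2 + 2 + 1 = 12.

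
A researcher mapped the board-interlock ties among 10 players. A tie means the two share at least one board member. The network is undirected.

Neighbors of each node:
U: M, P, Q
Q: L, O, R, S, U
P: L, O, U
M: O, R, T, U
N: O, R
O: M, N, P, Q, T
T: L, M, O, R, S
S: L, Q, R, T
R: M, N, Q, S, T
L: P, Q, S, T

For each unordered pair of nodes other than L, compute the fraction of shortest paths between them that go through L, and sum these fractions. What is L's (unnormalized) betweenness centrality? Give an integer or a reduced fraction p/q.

Pairs whose geodesics pass through L — S–P: 1; P–R: 3/9; P–T: 1/2; P–Q: 1/3; T–Q: 1/4.
All other pairs contribute 0.
Summing the contributions gives betweenness(L) = 29/12.

29/12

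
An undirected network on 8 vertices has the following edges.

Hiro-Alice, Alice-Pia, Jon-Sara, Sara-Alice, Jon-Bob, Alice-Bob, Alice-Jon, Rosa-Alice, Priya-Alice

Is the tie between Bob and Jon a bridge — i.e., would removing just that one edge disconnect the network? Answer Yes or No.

No

Even without that edge, Bob still reaches Jon via Bob – Alice – Jon, so the network stays connected. Not a bridge.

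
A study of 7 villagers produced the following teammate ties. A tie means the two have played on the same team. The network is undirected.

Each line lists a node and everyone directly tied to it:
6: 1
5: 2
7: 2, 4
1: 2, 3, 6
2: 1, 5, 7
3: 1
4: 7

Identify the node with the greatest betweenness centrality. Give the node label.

2

Unnormalized betweenness of each node: 1:9, 2:11, 3:0, 4:0, 5:0, 6:0, 7:5.
2 has the largest value, 11, making it the main broker — the node through which the most shortest paths run.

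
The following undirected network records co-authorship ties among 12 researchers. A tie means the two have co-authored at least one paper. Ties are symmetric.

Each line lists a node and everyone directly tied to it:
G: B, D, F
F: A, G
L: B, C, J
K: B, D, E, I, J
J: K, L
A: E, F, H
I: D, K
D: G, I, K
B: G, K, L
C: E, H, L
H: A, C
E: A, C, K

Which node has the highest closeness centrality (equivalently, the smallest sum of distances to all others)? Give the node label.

Farness (sum of distances to all others) for each node — A:24, B:21, C:23, D:24, E:20, F:26, G:23, H:28, I:26, J:25, K:19, L:23.
The smallest farness is 19, for K, so K has the highest closeness.

K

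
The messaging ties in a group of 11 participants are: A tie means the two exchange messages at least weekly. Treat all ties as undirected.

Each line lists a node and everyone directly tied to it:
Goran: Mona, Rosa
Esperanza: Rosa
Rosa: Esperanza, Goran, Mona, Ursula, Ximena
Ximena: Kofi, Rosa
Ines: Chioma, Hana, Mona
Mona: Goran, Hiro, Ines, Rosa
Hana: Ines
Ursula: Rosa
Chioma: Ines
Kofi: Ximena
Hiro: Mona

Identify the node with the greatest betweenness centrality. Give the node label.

Unnormalized betweenness of each node: Chioma:0, Esperanza:0, Goran:0, Hana:0, Hiro:0, Ines:17, Kofi:0, Mona:27, Rosa:29, Ursula:0, Ximena:9.
Rosa has the largest value, 29, making it the main broker — the node through which the most shortest paths run.

Rosa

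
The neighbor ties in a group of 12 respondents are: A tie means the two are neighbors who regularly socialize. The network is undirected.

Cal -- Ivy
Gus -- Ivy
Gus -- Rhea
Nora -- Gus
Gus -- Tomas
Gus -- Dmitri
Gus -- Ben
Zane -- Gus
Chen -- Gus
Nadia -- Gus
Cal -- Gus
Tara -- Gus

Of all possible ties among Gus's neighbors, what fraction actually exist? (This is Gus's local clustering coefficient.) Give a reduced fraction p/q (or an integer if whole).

Gus's neighbors: Ben, Cal, Chen, Dmitri, Ivy, Nadia, Nora, Rhea, Tara, Tomas, and Zane (k = 11).
Possible neighbor pairs: C(11,2) = 55. Edges among them: Cal–Ivy → e = 1.
Clustering(Gus) = 1/55.

1/55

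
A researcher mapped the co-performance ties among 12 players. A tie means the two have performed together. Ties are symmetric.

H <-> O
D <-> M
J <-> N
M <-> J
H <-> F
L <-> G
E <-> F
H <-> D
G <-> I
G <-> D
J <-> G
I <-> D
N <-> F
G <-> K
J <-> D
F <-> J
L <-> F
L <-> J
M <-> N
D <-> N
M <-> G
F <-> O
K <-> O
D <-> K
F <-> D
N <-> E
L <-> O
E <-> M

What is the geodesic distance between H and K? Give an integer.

2

One shortest route is H – D – K, which uses 2 edges, and H and K are not directly tied, so nothing shorter exists. So d(H,K) = 2.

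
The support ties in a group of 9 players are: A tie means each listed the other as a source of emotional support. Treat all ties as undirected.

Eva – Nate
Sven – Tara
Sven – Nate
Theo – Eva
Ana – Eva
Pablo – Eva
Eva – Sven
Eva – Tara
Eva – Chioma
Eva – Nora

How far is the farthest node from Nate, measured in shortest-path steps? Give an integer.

Distances from Nate: Ana:2, Chioma:2, Eva:1, Nora:2, Pablo:2, Sven:1, Tara:2, Theo:2.
The largest is 2 (to Pablo, Tara, Chioma, Ana, Theo, and Nora), so the eccentricity of Nate is 2.

2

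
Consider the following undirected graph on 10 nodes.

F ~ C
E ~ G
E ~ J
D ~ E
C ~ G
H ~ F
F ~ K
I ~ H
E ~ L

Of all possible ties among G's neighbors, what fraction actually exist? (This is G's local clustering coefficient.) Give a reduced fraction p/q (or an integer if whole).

G's neighbors: C and E (k = 2).
Possible neighbor pairs: C(2,2) = 1. Edges among them: none → e = 0.
Clustering(G) = 0/1.

0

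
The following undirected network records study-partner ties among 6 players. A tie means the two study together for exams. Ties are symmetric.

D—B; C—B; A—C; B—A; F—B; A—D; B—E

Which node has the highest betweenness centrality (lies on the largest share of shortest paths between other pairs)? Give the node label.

B

Unnormalized betweenness of each node: A:1/2, B:15/2, C:0, D:0, E:0, F:0.
B has the largest value, 15/2, making it the main broker — the node through which the most shortest paths run.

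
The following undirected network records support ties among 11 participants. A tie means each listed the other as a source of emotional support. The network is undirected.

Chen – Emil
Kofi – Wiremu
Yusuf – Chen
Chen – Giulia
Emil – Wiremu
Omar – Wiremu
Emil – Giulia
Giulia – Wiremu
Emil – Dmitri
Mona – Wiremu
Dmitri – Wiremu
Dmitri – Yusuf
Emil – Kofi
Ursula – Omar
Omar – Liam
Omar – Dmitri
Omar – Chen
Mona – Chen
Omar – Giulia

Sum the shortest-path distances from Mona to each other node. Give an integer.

Distances from Mona: Chen:1, Dmitri:2, Emil:2, Giulia:2, Kofi:2, Liam:3, Omar:2, Ursula:3, Wiremu:1, Yusuf:2.
Sum = 1 + 2 + 2 + 2 + 2 + 3 + 2 + 3 + 1 + 2 = 20.

20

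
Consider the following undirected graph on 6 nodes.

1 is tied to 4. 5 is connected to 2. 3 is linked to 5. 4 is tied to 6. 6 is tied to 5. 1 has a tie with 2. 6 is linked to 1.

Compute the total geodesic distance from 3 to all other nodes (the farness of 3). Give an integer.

Distances from 3: 1:3, 2:2, 4:3, 5:1, 6:2.
Sum = 3 + 2 + 3 + 1 + 2 = 11.

11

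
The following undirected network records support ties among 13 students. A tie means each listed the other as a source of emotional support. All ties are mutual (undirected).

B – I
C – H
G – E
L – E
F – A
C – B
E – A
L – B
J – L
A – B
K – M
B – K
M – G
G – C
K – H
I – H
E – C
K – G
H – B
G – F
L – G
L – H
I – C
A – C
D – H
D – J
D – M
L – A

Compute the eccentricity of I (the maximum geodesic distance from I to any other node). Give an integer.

Distances from I: A:2, B:1, C:1, D:2, E:2, F:3, G:2, H:1, J:3, K:2, L:2, M:3.
The largest is 3 (to M, F, and J), so the eccentricity of I is 3.

3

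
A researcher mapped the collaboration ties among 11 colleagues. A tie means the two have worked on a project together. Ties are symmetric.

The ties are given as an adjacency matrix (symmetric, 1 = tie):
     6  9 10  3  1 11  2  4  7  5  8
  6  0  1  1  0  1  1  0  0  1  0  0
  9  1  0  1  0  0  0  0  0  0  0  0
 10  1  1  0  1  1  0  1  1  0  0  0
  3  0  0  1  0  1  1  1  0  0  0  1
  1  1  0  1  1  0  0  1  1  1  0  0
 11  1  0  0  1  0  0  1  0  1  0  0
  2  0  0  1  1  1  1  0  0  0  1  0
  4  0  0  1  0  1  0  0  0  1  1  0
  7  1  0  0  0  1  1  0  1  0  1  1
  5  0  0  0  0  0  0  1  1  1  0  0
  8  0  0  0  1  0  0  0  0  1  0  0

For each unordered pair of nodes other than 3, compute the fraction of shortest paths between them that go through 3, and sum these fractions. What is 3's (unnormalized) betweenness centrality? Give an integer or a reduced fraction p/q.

Pairs whose geodesics pass through 3 — 9–8: 1/2; 10–11: 1/3; 10–8: 1; 1–11: 1/4; 1–8: 1/2; 11–8: 1/2; 2–8: 1.
All other pairs contribute 0.
Summing the contributions gives betweenness(3) = 49/12.

49/12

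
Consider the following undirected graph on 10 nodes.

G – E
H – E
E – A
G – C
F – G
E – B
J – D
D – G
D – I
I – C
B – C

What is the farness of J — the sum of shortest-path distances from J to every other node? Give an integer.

26

Distances from J: A:4, B:4, C:3, D:1, E:3, F:3, G:2, H:4, I:2.
Sum = 4 + 4 + 3 + 1 + 3 + 3 + 2 + 4 + 2 = 26.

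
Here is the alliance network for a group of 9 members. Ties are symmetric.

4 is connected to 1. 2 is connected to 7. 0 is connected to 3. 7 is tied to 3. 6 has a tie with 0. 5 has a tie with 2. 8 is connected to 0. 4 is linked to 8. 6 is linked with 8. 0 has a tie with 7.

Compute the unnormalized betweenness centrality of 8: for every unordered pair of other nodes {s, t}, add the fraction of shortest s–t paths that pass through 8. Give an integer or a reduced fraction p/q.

Pairs whose geodesics pass through 8 — 3–1: 1; 3–4: 1; 6–1: 1; 6–4: 1; 1–5: 1; 1–2: 1; 1–7: 1; 1–0: 1; 5–4: 1; 2–4: 1; 7–4: 1; 4–0: 1.
All other pairs contribute 0.
Summing the contributions gives betweenness(8) = 12.

12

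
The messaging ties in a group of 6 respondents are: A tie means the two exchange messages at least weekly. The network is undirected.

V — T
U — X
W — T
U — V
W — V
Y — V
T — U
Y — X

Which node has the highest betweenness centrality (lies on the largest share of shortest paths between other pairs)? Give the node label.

Unnormalized betweenness of each node: T:5/6, U:13/6, V:11/3, W:0, X:1/2, Y:5/6.
V has the largest value, 11/3, making it the main broker — the node through which the most shortest paths run.

V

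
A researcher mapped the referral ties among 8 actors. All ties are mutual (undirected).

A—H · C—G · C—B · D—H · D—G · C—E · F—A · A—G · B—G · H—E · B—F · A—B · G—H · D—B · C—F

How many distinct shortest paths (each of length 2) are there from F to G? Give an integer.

3

The shortest distance is 2. The length-2 paths are: F–A–G; F–B–G; F–C–G.
That gives 3 distinct shortest paths.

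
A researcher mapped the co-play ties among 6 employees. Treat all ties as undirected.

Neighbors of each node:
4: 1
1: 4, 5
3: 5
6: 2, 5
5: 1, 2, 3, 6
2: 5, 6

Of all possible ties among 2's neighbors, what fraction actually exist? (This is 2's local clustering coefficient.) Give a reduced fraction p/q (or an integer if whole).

1

2's neighbors: 5 and 6 (k = 2).
Possible neighbor pairs: C(2,2) = 1. Edges among them: 5–6 → e = 1.
Clustering(2) = 1/1.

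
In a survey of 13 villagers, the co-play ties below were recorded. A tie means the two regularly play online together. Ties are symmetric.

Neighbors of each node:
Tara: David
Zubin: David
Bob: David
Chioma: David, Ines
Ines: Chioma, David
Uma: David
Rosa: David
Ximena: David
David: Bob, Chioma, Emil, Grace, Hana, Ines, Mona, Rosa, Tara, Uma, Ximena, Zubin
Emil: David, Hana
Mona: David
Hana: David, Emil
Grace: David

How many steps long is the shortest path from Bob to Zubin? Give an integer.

One shortest route is Bob – David – Zubin, which uses 2 edges, and Bob and Zubin are not directly tied, so nothing shorter exists. So d(Bob,Zubin) = 2.

2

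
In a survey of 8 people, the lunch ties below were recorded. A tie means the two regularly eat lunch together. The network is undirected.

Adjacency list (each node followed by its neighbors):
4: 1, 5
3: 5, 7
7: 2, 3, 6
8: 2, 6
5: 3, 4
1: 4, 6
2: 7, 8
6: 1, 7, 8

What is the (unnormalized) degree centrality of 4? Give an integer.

2

4 is directly tied to 1 and 5. That is 2 neighbors, so the degree of 4 is 2.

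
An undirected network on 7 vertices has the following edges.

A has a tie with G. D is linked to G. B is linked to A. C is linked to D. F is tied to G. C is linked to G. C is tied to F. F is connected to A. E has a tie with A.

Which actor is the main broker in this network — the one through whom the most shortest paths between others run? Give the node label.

A

Unnormalized betweenness of each node: A:9, B:0, C:1/2, D:0, E:0, F:3/2, G:5.
A has the largest value, 9, making it the main broker — the node through which the most shortest paths run.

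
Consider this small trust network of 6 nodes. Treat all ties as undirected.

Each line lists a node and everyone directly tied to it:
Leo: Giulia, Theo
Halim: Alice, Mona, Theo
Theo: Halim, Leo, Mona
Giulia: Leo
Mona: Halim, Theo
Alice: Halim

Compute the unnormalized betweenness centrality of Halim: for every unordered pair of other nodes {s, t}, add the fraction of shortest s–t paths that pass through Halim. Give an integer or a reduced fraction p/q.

Pairs whose geodesics pass through Halim — Alice–Leo: 1; Alice–Theo: 1; Alice–Giulia: 1; Alice–Mona: 1.
All other pairs contribute 0.
Summing the contributions gives betweenness(Halim) = 4.

4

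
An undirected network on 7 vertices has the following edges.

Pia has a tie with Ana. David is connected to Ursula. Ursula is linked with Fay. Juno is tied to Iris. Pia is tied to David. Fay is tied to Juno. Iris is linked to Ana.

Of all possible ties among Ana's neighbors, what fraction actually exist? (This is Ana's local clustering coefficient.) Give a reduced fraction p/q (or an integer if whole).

Ana's neighbors: Iris and Pia (k = 2).
Possible neighbor pairs: C(2,2) = 1. Edges among them: none → e = 0.
Clustering(Ana) = 0/1.

0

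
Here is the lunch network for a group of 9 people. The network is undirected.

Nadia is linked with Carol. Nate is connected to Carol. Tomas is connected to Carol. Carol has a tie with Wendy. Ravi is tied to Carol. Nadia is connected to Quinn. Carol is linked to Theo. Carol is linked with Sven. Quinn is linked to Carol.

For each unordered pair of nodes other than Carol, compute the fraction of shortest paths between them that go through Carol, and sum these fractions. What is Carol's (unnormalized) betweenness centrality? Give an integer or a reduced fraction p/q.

27

Pairs whose geodesics pass through Carol — Tomas–Nate: 1; Tomas–Theo: 1; Tomas–Wendy: 1; Tomas–Ravi: 1; Tomas–Nadia: 1; Tomas–Sven: 1; Tomas–Quinn: 1; Nate–Theo: 1; Nate–Wendy: 1; Nate–Ravi: 1; Nate–Nadia: 1; Nate–Sven: 1; Nate–Quinn: 1; Theo–Wendy: 1 … (+13 more pairs).
All other pairs contribute 0.
Summing the contributions gives betweenness(Carol) = 27.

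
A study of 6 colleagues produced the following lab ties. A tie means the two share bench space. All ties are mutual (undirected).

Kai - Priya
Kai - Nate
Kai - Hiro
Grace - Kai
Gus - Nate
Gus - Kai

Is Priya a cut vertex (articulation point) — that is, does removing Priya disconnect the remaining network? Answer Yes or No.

No

Even without Priya, every remaining node can still reach every other (the residual graph is connected), so Priya is not a cut vertex.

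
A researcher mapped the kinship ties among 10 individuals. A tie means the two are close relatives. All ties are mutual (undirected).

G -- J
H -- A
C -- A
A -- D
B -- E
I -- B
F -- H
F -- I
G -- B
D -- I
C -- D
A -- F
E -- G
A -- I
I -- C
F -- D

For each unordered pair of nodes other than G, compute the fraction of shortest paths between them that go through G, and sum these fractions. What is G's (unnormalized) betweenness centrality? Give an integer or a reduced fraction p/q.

Pairs whose geodesics pass through G — F–J: 1; C–J: 1; H–J: 2/2; A–J: 1; I–J: 1; D–J: 1; E–J: 1; B–J: 1.
All other pairs contribute 0.
Summing the contributions gives betweenness(G) = 8.

8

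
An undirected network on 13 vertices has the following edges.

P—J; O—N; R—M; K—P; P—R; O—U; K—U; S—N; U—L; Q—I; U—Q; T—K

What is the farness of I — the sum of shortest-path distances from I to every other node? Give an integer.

45

Distances from I: J:5, K:3, L:3, M:6, N:4, O:3, P:4, Q:1, R:5, S:5, T:4, U:2.
Sum = 5 + 3 + 3 + 6 + 4 + 3 + 4 + 1 + 5 + 5 + 4 + 2 = 45.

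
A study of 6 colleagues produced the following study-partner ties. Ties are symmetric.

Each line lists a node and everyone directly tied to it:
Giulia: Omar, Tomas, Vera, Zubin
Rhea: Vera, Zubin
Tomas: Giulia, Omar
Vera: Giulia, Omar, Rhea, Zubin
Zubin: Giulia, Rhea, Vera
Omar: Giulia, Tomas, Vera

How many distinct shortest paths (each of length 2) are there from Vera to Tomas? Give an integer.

The shortest distance is 2. The length-2 paths are: Vera–Giulia–Tomas; Vera–Omar–Tomas.
That gives 2 distinct shortest paths.

2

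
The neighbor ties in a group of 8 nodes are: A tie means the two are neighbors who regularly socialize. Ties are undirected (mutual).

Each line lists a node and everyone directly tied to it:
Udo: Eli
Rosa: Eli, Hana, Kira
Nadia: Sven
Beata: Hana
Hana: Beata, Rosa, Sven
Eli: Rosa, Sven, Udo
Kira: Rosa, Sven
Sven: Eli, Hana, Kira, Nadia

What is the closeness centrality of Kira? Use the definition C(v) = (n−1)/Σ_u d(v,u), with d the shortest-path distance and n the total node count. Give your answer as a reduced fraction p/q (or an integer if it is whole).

1/2

Distances from Kira: Beata:3, Eli:2, Hana:2, Nadia:2, Rosa:1, Sven:1, Udo:3. Sum = 14.
n = 8, so closeness = 7/14 = 1/2.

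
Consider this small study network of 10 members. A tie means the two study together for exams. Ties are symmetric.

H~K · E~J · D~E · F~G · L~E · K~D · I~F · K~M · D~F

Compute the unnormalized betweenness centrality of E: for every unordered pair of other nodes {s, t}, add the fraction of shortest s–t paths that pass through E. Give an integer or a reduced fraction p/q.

Pairs whose geodesics pass through E — M–L: 1; M–J: 1; I–L: 1; I–J: 1; H–L: 1; H–J: 1; F–L: 1; F–J: 1; G–L: 1; G–J: 1; L–K: 1; L–D: 1; L–J: 1; K–J: 1 … (+1 more pairs).
All other pairs contribute 0.
Summing the contributions gives betweenness(E) = 15.

15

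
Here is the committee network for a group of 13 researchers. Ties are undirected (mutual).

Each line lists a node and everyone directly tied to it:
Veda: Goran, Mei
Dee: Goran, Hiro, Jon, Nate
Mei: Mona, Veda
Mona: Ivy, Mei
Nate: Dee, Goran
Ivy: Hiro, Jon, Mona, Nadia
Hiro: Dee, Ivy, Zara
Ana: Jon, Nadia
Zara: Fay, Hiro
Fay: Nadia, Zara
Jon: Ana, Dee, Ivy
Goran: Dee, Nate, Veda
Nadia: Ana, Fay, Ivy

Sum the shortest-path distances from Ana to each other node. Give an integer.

31

Distances from Ana: Dee:2, Fay:2, Goran:3, Hiro:3, Ivy:2, Jon:1, Mei:4, Mona:3, Nadia:1, Nate:3, Veda:4, Zara:3.
Sum = 2 + 2 + 3 + 3 + 2 + 1 + 4 + 3 + 1 + 3 + 4 + 3 = 31.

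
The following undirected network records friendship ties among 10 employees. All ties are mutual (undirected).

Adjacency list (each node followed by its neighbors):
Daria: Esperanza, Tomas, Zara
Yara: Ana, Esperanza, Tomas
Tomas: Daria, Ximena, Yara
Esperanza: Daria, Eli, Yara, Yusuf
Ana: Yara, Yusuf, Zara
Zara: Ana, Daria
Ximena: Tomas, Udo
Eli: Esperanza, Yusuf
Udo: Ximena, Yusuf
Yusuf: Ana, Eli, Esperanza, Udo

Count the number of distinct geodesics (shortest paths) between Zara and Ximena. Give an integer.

1

The shortest distance is 3, and the only length-3 path is Zara–Daria–Tomas–Ximena. So there is exactly 1 shortest path.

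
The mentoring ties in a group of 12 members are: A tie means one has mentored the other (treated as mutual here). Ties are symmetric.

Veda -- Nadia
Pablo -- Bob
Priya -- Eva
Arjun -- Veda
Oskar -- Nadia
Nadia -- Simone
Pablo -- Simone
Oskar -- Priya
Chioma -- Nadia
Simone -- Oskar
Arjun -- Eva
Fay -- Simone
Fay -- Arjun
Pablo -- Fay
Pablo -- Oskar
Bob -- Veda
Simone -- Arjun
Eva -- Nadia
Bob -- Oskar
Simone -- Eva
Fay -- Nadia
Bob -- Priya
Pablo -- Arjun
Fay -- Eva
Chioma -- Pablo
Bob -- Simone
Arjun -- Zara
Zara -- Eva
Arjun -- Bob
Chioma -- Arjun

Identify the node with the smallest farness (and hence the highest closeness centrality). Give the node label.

Arjun

Farness (sum of distances to all others) for each node — Arjun:14, Bob:16, Chioma:20, Eva:16, Fay:17, Nadia:16, Oskar:18, Pablo:16, Priya:20, Simone:15, Veda:19, Zara:21.
The smallest farness is 14, for Arjun, so Arjun has the highest closeness.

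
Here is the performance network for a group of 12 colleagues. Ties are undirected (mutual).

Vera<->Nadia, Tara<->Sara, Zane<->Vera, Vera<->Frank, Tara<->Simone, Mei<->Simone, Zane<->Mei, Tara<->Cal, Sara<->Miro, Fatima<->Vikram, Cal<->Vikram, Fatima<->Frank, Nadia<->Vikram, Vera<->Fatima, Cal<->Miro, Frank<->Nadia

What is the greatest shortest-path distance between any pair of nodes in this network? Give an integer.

Eccentricity of each node (its greatest distance to any other): Cal:4, Fatima:4, Frank:5, Mei:4, Miro:5, Nadia:4, Sara:5, Simone:4, Tara:4, Vera:5, Vikram:4, Zane:5.
The maximum eccentricity is 5, realized for instance by the pair Miro–Zane via Miro – Cal – Vikram – Nadia – Vera – Zane. So the diameter is 5.

5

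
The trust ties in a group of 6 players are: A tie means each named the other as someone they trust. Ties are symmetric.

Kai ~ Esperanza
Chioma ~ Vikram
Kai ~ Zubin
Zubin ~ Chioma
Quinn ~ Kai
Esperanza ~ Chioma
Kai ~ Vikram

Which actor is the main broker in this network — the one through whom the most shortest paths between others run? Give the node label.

Unnormalized betweenness of each node: Chioma:3/2, Esperanza:2/3, Kai:11/2, Quinn:0, Vikram:2/3, Zubin:2/3.
Kai has the largest value, 11/2, making it the main broker — the node through which the most shortest paths run.

Kai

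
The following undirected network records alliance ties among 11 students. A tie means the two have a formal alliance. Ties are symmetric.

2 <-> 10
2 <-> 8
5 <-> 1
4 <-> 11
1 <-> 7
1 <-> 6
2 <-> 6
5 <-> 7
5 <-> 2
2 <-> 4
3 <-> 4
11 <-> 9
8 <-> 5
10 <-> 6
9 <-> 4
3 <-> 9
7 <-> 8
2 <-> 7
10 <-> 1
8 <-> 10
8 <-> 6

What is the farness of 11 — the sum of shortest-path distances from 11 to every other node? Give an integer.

25

Distances from 11: 1:4, 2:2, 3:2, 4:1, 5:3, 6:3, 7:3, 8:3, 9:1, 10:3.
Sum = 4 + 2 + 2 + 1 + 3 + 3 + 3 + 3 + 1 + 3 = 25.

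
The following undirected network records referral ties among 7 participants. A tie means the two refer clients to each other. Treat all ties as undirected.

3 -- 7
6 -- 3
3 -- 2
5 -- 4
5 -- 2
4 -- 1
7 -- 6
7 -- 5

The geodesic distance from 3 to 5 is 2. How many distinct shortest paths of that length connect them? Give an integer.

2

The shortest distance is 2. The length-2 paths are: 3–2–5; 3–7–5.
That gives 2 distinct shortest paths.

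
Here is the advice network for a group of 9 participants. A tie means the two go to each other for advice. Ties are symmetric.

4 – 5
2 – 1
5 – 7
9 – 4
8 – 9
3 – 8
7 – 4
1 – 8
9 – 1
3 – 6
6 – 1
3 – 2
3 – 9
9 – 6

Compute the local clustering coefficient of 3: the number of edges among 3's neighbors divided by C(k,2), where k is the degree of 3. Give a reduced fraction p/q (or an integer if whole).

1/3

3's neighbors: 2, 6, 8, and 9 (k = 4).
Possible neighbor pairs: C(4,2) = 6. Edges among them: 6–9, 8–9 → e = 2.
Clustering(3) = 2/6 = 1/3.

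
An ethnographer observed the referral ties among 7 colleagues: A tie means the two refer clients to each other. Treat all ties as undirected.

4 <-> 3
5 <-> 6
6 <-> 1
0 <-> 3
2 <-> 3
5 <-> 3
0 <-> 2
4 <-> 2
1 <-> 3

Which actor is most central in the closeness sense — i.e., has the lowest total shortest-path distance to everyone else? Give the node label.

Farness (sum of distances to all others) for each node — 0:11, 1:10, 2:10, 3:7, 4:11, 5:10, 6:13.
The smallest farness is 7, for 3, so 3 has the highest closeness.

3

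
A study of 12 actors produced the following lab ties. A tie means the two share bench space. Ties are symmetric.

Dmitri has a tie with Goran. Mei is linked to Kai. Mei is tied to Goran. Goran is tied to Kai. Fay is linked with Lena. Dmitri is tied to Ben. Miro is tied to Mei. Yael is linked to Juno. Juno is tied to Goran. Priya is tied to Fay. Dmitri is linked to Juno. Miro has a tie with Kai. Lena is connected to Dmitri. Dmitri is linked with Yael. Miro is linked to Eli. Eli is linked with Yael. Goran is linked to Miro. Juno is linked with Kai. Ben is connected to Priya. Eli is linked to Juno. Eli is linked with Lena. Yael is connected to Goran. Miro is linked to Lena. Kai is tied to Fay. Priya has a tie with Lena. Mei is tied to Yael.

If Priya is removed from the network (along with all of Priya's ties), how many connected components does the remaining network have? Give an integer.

1

Priya's neighbors (Ben, Fay, and Lena) remain reachable from one another through other ties, so the rest of the network stays in one piece.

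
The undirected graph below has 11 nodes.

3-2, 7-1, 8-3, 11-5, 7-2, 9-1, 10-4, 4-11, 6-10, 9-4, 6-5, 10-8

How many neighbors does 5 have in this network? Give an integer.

5 is directly tied to 6 and 11. That is 2 neighbors, so the degree of 5 is 2.

2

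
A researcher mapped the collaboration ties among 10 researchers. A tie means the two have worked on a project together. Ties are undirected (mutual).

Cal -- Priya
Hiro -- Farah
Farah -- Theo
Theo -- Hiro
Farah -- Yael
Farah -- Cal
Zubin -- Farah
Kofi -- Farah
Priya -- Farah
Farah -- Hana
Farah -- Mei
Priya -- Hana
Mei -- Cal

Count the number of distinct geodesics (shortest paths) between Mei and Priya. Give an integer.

The shortest distance is 2. The length-2 paths are: Mei–Farah–Priya; Mei–Cal–Priya.
That gives 2 distinct shortest paths.

2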